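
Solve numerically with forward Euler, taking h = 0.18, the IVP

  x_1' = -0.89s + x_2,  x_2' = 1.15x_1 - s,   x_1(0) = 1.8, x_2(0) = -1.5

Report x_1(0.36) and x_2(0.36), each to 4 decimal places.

Euler on (x_1,x_2): x_1_{n+1} = x_1_n + h·x_1', x_2_{n+1} = x_2_n + h·x_2'.
0.000000: (1.800000, -1.500000); f=(-1.500000, 2.070000) → (1.530000, -1.127400)
0.180000: (1.530000, -1.127400); f=(-1.287600, 1.579500) → (1.298232, -0.843090)
(x_1(0.36), x_2(0.36)) ≈ (1.2982, -0.8431)

1.2982, -0.8431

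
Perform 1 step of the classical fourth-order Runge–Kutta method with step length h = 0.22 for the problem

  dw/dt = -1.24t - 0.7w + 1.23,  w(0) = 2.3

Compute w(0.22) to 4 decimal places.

2.1940

RK4: k1 = f(t_n, w_n); k2 = f(t_n + h/2, w_n + (h/2)·k1); k3 = f(t_n + h/2, w_n + (h/2)·k2); k4 = f(t_n + h, w_n + h·k3); w_{n+1} = w_n + (h/6)·(k1 + 2k2 + 2k3 + k4).
t=0.000000, w=2.300000:
  k1 = f(0.000000, 2.300000) = -0.380000
  k2 = f(0.110000, 2.258200) = -0.487140
  k3 = f(0.110000, 2.246415) = -0.478890
  k4 = f(0.220000, 2.194644) = -0.579051
  w ← 2.300000 + (0.22/6)·(k1 + 2k2 + 2k3 + k4) = 2.193993
w(0.22) ≈ 2.1940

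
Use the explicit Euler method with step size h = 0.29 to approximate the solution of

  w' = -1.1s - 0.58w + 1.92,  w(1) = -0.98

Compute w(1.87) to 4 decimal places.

-0.2258

Euler: w_{n+1} = w_n + h·f(s_n, w_n).
s=1.000000, w=-0.980000: f=1.388400 → w ← -0.980000 + 0.29·1.388400 = -0.577364
s=1.290000, w=-0.577364: f=0.835871 → w ← -0.577364 + 0.29·0.835871 = -0.334961
s=1.580000, w=-0.334961: f=0.376278 → w ← -0.334961 + 0.29·0.376278 = -0.225841
w(1.87) ≈ -0.2258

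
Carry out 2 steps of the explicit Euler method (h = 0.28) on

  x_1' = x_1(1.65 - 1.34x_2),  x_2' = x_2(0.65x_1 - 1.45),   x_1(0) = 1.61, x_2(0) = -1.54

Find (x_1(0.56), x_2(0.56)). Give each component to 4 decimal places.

6.4845, -1.6279

Euler on (x_1,x_2): x_1_{n+1} = x_1_n + h·x_1', x_2_{n+1} = x_2_n + h·x_2'.
0.000000: (1.610000, -1.540000); f=(5.978896, 0.621390) → (3.284091, -1.366011)
0.280000: (3.284091, -1.366011); f=(11.430129, -0.935252) → (6.484527, -1.627881)
(x_1(0.56), x_2(0.56)) ≈ (6.4845, -1.6279)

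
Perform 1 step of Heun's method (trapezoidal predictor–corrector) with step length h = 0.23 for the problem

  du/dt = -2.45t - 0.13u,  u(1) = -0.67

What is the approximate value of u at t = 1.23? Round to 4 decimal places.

-1.2701

Heun: k1 = f(t_n, u_n); k2 = f(t_n + h, u_n + h·k1); u_{n+1} = u_n + (h/2)·(k1 + k2).
t=1.000000, u=-0.670000:
  k1 = f(1.000000, -0.670000) = -2.362900
  k2 = f(1.230000, -1.213467) = -2.855749
  u ← -0.670000 + (0.23/2)·(-2.362900 + (-2.855749)) = -1.270145
u(1.23) ≈ -1.2701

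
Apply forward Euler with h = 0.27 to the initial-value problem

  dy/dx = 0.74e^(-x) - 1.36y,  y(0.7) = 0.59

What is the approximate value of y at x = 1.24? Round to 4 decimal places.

0.3748

Euler: y_{n+1} = y_n + h·f(x_n, y_n).
x=0.700000, y=0.590000: f=-0.434927 → y ← 0.590000 + 0.27·(-0.434927) = 0.472570
x=0.970000, y=0.472570: f=-0.362173 → y ← 0.472570 + 0.27·(-0.362173) = 0.374783
y(1.24) ≈ 0.3748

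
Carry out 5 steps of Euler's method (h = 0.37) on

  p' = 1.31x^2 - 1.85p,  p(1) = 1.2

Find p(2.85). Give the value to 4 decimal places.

Euler: p_{n+1} = p_n + h·f(x_n, p_n).
x=1.000000, p=1.200000: f=-0.910000 → p ← 1.200000 + 0.37·(-0.910000) = 0.863300
x=1.370000, p=0.863300: f=0.861634 → p ← 0.863300 + 0.37·0.861634 = 1.182105
x=1.740000, p=1.182105: f=1.779263 → p ← 1.182105 + 0.37·1.779263 = 1.840432
x=2.110000, p=1.840432: f=2.427452 → p ← 1.840432 + 0.37·2.427452 = 2.738589
x=2.480000, p=2.738589: f=2.990634 → p ← 2.738589 + 0.37·2.990634 = 3.845124
p(2.85) ≈ 3.8451

3.8451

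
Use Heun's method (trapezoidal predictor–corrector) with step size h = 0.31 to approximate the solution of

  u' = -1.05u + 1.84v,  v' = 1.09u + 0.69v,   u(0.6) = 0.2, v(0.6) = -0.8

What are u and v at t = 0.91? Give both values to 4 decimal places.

-0.2661, -1.0027

Heun on (u,v): k1 = f(t_n, state_n); k2 = f(t_n + h, state_n + h·k1); state_{n+1} = state_n + (h/2)·(k1 + k2).
0.600000: (0.200000, -0.800000)
  k1 = (-1.682000, -0.334000)
  predictor → (-0.321420, -0.903540)
  k2 = (-1.325023, -0.973790)
  → (-0.266089, -1.002708)
(u(0.91), v(0.91)) ≈ (-0.2661, -1.0027)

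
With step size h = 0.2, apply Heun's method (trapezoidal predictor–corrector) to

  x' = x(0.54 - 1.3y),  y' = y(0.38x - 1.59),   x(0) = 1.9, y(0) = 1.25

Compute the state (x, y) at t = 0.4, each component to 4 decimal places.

Heun on (x,y): k1 = f(t_n, state_n); k2 = f(t_n + h, state_n + h·k1); state_{n+1} = state_n + (h/2)·(k1 + k2).
0.000000: (1.900000, 1.250000)
  k1 = (-2.061500, -1.085000)
  predictor → (1.487700, 1.033000)
  k2 = (-1.194474, -1.058488)
  → (1.574403, 1.035651)
0.200000: (1.574403, 1.035651)
  k1 = (-1.269514, -1.027083)
  predictor → (1.320500, 0.830235)
  k2 = (-0.712152, -0.903470)
  → (1.376236, 0.842596)
(x(0.4), y(0.4)) ≈ (1.3762, 0.8426)

1.3762, 0.8426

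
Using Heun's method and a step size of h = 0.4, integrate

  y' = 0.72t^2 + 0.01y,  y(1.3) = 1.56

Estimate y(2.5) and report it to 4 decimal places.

Heun: k1 = f(t_n, y_n); k2 = f(t_n + h, y_n + h·k1); y_{n+1} = y_n + (h/2)·(k1 + k2).
t=1.300000, y=1.560000:
  k1 = f(1.300000, 1.560000) = 1.232400
  k2 = f(1.700000, 2.052960) = 2.101330
  y ← 1.560000 + (0.4/2)·(1.232400 + 2.101330) = 2.226746
t=1.700000, y=2.226746:
  k1 = f(1.700000, 2.226746) = 2.103067
  k2 = f(2.100000, 3.067973) = 3.205880
  y ← 2.226746 + (0.4/2)·(2.103067 + 3.205880) = 3.288535
t=2.100000, y=3.288535:
  k1 = f(2.100000, 3.288535) = 3.208085
  k2 = f(2.500000, 4.571769) = 4.545718
  y ← 3.288535 + (0.4/2)·(3.208085 + 4.545718) = 4.839296
y(2.5) ≈ 4.8393

4.8393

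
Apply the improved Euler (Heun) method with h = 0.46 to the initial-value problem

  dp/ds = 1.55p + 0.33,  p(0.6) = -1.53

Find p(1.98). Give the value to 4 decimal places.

Heun: k1 = f(s_n, p_n); k2 = f(s_n + h, p_n + h·k1); p_{n+1} = p_n + (h/2)·(k1 + k2).
s=0.600000, p=-1.530000:
  k1 = f(0.600000, -1.530000) = -2.041500
  k2 = f(1.060000, -2.469090) = -3.497089
  p ← -1.530000 + (0.46/2)·(-2.041500 + (-3.497089)) = -2.803876
s=1.060000, p=-2.803876:
  k1 = f(1.060000, -2.803876) = -4.016007
  k2 = f(1.520000, -4.651239) = -6.879420
  p ← -2.803876 + (0.46/2)·(-4.016007 + (-6.879420)) = -5.309824
s=1.520000, p=-5.309824:
  k1 = f(1.520000, -5.309824) = -7.900227
  k2 = f(1.980000, -8.943928) = -13.533089
  p ← -5.309824 + (0.46/2)·(-7.900227 + (-13.533089)) = -10.239487
p(1.98) ≈ -10.2395

-10.2395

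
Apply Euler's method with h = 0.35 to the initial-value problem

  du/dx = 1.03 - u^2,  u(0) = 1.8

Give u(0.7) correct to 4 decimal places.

1.0182

Euler: u_{n+1} = u_n + h·f(x_n, u_n).
x=0.000000, u=1.800000: f=-2.210000 → u ← 1.800000 + 0.35·(-2.210000) = 1.026500
x=0.350000, u=1.026500: f=-0.023702 → u ← 1.026500 + 0.35·(-0.023702) = 1.018204
u(0.7) ≈ 1.0182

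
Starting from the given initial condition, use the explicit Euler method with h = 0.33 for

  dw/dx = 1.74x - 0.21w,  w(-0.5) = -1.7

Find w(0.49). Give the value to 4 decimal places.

Euler: w_{n+1} = w_n + h·f(x_n, w_n).
x=-0.500000, w=-1.700000: f=-0.513000 → w ← -1.700000 + 0.33·(-0.513000) = -1.869290
x=-0.170000, w=-1.869290: f=0.096751 → w ← -1.869290 + 0.33·0.096751 = -1.837362
x=0.160000, w=-1.837362: f=0.664246 → w ← -1.837362 + 0.33·0.664246 = -1.618161
w(0.49) ≈ -1.6182

-1.6182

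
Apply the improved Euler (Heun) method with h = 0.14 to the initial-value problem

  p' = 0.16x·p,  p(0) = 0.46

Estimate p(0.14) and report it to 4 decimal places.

0.4607

Heun: k1 = f(x_n, p_n); k2 = f(x_n + h, p_n + h·k1); p_{n+1} = p_n + (h/2)·(k1 + k2).
x=0.000000, p=0.460000:
  k1 = f(0.000000, 0.460000) = 0.000000
  k2 = f(0.140000, 0.460000) = 0.010304
  p ← 0.460000 + (0.14/2)·(0.000000 + 0.010304) = 0.460721
p(0.14) ≈ 0.4607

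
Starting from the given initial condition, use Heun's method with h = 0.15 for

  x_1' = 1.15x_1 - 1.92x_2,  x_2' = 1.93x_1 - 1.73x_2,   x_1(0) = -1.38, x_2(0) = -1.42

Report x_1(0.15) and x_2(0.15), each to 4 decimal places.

Heun on (x_1,x_2): k1 = f(x_n, state_n); k2 = f(x_n + h, state_n + h·k1); state_{n+1} = state_n + (h/2)·(k1 + k2).
0.000000: (-1.380000, -1.420000)
  k1 = (1.139400, -0.206800)
  predictor → (-1.209090, -1.451020)
  k2 = (1.395505, 0.176721)
  → (-1.189882, -1.422256)
(x_1(0.15), x_2(0.15)) ≈ (-1.1899, -1.4223)

-1.1899, -1.4223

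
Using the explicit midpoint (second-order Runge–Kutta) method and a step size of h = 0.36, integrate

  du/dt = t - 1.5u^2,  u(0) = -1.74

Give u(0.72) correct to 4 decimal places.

-88.8898

Midpoint: k1 = f(t_n, u_n); k2 = f(t_n + h/2, u_n + (h/2)·k1); u_{n+1} = u_n + h·k2.
t=0.000000, u=-1.740000:
  k1 = f(0.000000, -1.740000) = -4.541400
  k2 = f(0.180000, -2.557452) = -9.630841
  u ← -1.740000 + 0.36·(-9.630841) = -5.207103
t=0.360000, u=-5.207103:
  k1 = f(0.360000, -5.207103) = -40.310879
  k2 = f(0.540000, -12.463061) = -232.451837
  u ← -5.207103 + 0.36·(-232.451837) = -88.889764
u(0.72) ≈ -88.8898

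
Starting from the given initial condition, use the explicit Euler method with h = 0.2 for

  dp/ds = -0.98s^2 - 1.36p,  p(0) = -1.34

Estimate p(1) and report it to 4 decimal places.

-0.4705

Euler: p_{n+1} = p_n + h·f(s_n, p_n).
s=0.000000, p=-1.340000: f=1.822400 → p ← -1.340000 + 0.2·1.822400 = -0.975520
s=0.200000, p=-0.975520: f=1.287507 → p ← -0.975520 + 0.2·1.287507 = -0.718019
s=0.400000, p=-0.718019: f=0.819705 → p ← -0.718019 + 0.2·0.819705 = -0.554078
s=0.600000, p=-0.554078: f=0.400745 → p ← -0.554078 + 0.2·0.400745 = -0.473928
s=0.800000, p=-0.473928: f=0.017343 → p ← -0.473928 + 0.2·0.017343 = -0.470460
p(1) ≈ -0.4705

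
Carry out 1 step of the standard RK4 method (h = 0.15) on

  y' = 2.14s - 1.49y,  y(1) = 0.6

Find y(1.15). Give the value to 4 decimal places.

0.7899

RK4: k1 = f(s_n, y_n); k2 = f(s_n + h/2, y_n + (h/2)·k1); k3 = f(s_n + h/2, y_n + (h/2)·k2); k4 = f(s_n + h, y_n + h·k3); y_{n+1} = y_n + (h/6)·(k1 + 2k2 + 2k3 + k4).
s=1.000000, y=0.600000:
  k1 = f(1.000000, 0.600000) = 1.246000
  k2 = f(1.075000, 0.693450) = 1.267259
  k3 = f(1.075000, 0.695044) = 1.264884
  k4 = f(1.150000, 0.789733) = 1.284298
  y ← 0.600000 + (0.15/6)·(k1 + 2k2 + 2k3 + k4) = 0.789865
y(1.15) ≈ 0.7899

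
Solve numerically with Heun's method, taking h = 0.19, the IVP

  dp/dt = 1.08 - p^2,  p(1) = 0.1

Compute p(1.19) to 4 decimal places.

0.2955

Heun: k1 = f(t_n, p_n); k2 = f(t_n + h, p_n + h·k1); p_{n+1} = p_n + (h/2)·(k1 + k2).
t=1.000000, p=0.100000:
  k1 = f(1.000000, 0.100000) = 1.070000
  k2 = f(1.190000, 0.303300) = 0.988009
  p ← 0.100000 + (0.19/2)·(1.070000 + 0.988009) = 0.295511
p(1.19) ≈ 0.2955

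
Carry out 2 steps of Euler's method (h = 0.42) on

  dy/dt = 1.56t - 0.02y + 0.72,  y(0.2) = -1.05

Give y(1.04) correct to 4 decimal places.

0.1060

Euler: y_{n+1} = y_n + h·f(t_n, y_n).
t=0.200000, y=-1.050000: f=1.053000 → y ← -1.050000 + 0.42·1.053000 = -0.607740
t=0.620000, y=-0.607740: f=1.699355 → y ← -0.607740 + 0.42·1.699355 = 0.105989
y(1.04) ≈ 0.1060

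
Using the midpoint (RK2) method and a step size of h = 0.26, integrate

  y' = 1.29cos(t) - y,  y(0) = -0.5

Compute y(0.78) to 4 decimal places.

0.3780

Midpoint: k1 = f(t_n, y_n); k2 = f(t_n + h/2, y_n + (h/2)·k1); y_{n+1} = y_n + h·k2.
t=0.000000, y=-0.500000:
  k1 = f(0.000000, -0.500000) = 1.790000
  k2 = f(0.130000, -0.267300) = 1.546415
  y ← -0.500000 + 0.26·1.546415 = -0.097932
t=0.260000, y=-0.097932:
  k1 = f(0.260000, -0.097932) = 1.344575
  k2 = f(0.390000, 0.076863) = 1.116270
  y ← -0.097932 + 0.26·1.116270 = 0.192298
t=0.520000, y=0.192298:
  k1 = f(0.520000, 0.192298) = 0.927189
  k2 = f(0.650000, 0.312833) = 0.714116
  y ← 0.192298 + 0.26·0.714116 = 0.377968
y(0.78) ≈ 0.3780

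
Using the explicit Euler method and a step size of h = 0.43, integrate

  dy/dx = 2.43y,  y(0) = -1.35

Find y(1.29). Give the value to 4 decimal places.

Euler: y_{n+1} = y_n + h·f(x_n, y_n).
x=0.000000, y=-1.350000: f=-3.280500 → y ← -1.350000 + 0.43·(-3.280500) = -2.760615
x=0.430000, y=-2.760615: f=-6.708294 → y ← -2.760615 + 0.43·(-6.708294) = -5.645182
x=0.860000, y=-5.645182: f=-13.717791 → y ← -5.645182 + 0.43·(-13.717791) = -11.543832
y(1.29) ≈ -11.5438

-11.5438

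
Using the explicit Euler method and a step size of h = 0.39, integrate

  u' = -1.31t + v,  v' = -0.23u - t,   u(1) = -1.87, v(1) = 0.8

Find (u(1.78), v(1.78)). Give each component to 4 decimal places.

-2.5537, 0.2212

Euler on (u,v): u_{n+1} = u_n + h·u', v_{n+1} = v_n + h·v'.
1.000000: (-1.870000, 0.800000); f=(-0.510000, -0.569900) → (-2.068900, 0.577739)
1.390000: (-2.068900, 0.577739); f=(-1.243161, -0.914153) → (-2.553733, 0.221219)
(u(1.78), v(1.78)) ≈ (-2.5537, 0.2212)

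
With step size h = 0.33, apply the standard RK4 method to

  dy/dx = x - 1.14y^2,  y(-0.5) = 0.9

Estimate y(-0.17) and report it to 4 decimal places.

RK4: k1 = f(x_n, y_n); k2 = f(x_n + h/2, y_n + (h/2)·k1); k3 = f(x_n + h/2, y_n + (h/2)·k2); k4 = f(x_n + h, y_n + h·k3); y_{n+1} = y_n + (h/6)·(k1 + 2k2 + 2k3 + k4).
x=-0.500000, y=0.900000:
  k1 = f(-0.500000, 0.900000) = -1.423400
  k2 = f(-0.335000, 0.665139) = -0.839347
  k3 = f(-0.335000, 0.761508) = -0.996079
  k4 = f(-0.170000, 0.571294) = -0.542069
  y ← 0.900000 + (0.33/6)·(k1 + 2k2 + 2k3 + k4) = 0.590002
y(-0.17) ≈ 0.5900

0.5900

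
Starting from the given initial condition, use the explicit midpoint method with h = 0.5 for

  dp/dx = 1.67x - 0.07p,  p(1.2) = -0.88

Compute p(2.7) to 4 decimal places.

3.8821

Midpoint: k1 = f(x_n, p_n); k2 = f(x_n + h/2, p_n + (h/2)·k1); p_{n+1} = p_n + h·k2.
x=1.200000, p=-0.880000:
  k1 = f(1.200000, -0.880000) = 2.065600
  k2 = f(1.450000, -0.363600) = 2.446952
  p ← -0.880000 + 0.5·2.446952 = 0.343476
x=1.700000, p=0.343476:
  k1 = f(1.700000, 0.343476) = 2.814957
  k2 = f(1.950000, 1.047215) = 3.183195
  p ← 0.343476 + 0.5·3.183195 = 1.935073
x=2.200000, p=1.935073:
  k1 = f(2.200000, 1.935073) = 3.538545
  k2 = f(2.450000, 2.819710) = 3.894120
  p ← 1.935073 + 0.5·3.894120 = 3.882134
p(2.7) ≈ 3.8821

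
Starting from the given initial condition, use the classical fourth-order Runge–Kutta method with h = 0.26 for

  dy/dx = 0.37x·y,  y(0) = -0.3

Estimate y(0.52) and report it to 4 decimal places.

RK4: k1 = f(x_n, y_n); k2 = f(x_n + h/2, y_n + (h/2)·k1); k3 = f(x_n + h/2, y_n + (h/2)·k2); k4 = f(x_n + h, y_n + h·k3); y_{n+1} = y_n + (h/6)·(k1 + 2k2 + 2k3 + k4).
x=0.000000, y=-0.300000:
  k1 = f(0.000000, -0.300000) = 0.000000
  k2 = f(0.130000, -0.300000) = -0.014430
  k3 = f(0.130000, -0.301876) = -0.014520
  k4 = f(0.260000, -0.303775) = -0.029223
  y ← -0.300000 + (0.26/6)·(k1 + 2k2 + 2k3 + k4) = -0.303775
x=0.260000, y=-0.303775:
  k1 = f(0.260000, -0.303775) = -0.029223
  k2 = f(0.390000, -0.307574) = -0.044383
  k3 = f(0.390000, -0.309545) = -0.044667
  k4 = f(0.520000, -0.315389) = -0.060681
  y ← -0.303775 + (0.26/6)·(k1 + 2k2 + 2k3 + k4) = -0.315389
y(0.52) ≈ -0.3154

-0.3154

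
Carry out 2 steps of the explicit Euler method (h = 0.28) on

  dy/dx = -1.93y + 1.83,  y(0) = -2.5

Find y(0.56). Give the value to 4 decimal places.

0.2198

Euler: y_{n+1} = y_n + h·f(x_n, y_n).
x=0.000000, y=-2.500000: f=6.655000 → y ← -2.500000 + 0.28·6.655000 = -0.636600
x=0.280000, y=-0.636600: f=3.058638 → y ← -0.636600 + 0.28·3.058638 = 0.219819
y(0.56) ≈ 0.2198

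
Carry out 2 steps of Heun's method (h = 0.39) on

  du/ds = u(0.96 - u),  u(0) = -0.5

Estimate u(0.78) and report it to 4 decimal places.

Heun: k1 = f(s_n, u_n); k2 = f(s_n + h, u_n + h·k1); u_{n+1} = u_n + (h/2)·(k1 + k2).
s=0.000000, u=-0.500000:
  k1 = f(0.000000, -0.500000) = -0.730000
  k2 = f(0.390000, -0.784700) = -1.369066
  u ← -0.500000 + (0.39/2)·(-0.730000 + (-1.369066)) = -0.909318
s=0.390000, u=-0.909318:
  k1 = f(0.390000, -0.909318) = -1.699804
  k2 = f(0.780000, -1.572242) = -3.981295
  u ← -0.909318 + (0.39/2)·(-1.699804 + (-3.981295)) = -2.017132
u(0.78) ≈ -2.0171

-2.0171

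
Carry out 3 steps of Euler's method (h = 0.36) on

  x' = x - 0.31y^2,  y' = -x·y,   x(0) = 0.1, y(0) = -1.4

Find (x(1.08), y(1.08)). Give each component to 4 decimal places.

Euler on (x,y): x_{n+1} = x_n + h·x', y_{n+1} = y_n + h·y'.
0.000000: (0.100000, -1.400000); f=(-0.507600, 0.140000) → (-0.082736, -1.349600)
0.360000: (-0.082736, -1.349600); f=(-0.647376, -0.111661) → (-0.315791, -1.389798)
0.720000: (-0.315791, -1.389798); f=(-0.914568, -0.438886) → (-0.645036, -1.547797)
(x(1.08), y(1.08)) ≈ (-0.6450, -1.5478)

-0.6450, -1.5478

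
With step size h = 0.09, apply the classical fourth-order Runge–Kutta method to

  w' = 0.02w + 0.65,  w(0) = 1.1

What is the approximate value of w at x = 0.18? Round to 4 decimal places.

1.2212

RK4: k1 = f(x_n, w_n); k2 = f(x_n + h/2, w_n + (h/2)·k1); k3 = f(x_n + h/2, w_n + (h/2)·k2); k4 = f(x_n + h, w_n + h·k3); w_{n+1} = w_n + (h/6)·(k1 + 2k2 + 2k3 + k4).
x=0.000000, w=1.100000:
  k1 = f(0.000000, 1.100000) = 0.672000
  k2 = f(0.045000, 1.130240) = 0.672605
  k3 = f(0.045000, 1.130267) = 0.672605
  k4 = f(0.090000, 1.160534) = 0.673211
  w ← 1.100000 + (0.09/6)·(k1 + 2k2 + 2k3 + k4) = 1.160534
x=0.090000, w=1.160534:
  k1 = f(0.090000, 1.160534) = 0.673211
  k2 = f(0.135000, 1.190829) = 0.673817
  k3 = f(0.135000, 1.190856) = 0.673817
  k4 = f(0.180000, 1.221178) = 0.674424
  w ← 1.160534 + (0.09/6)·(k1 + 2k2 + 2k3 + k4) = 1.221178
w(0.18) ≈ 1.2212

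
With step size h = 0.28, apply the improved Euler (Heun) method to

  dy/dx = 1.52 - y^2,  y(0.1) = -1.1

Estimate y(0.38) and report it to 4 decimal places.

-0.9875

Heun: k1 = f(x_n, y_n); k2 = f(x_n + h, y_n + h·k1); y_{n+1} = y_n + (h/2)·(k1 + k2).
x=0.100000, y=-1.100000:
  k1 = f(0.100000, -1.100000) = 0.310000
  k2 = f(0.380000, -1.013200) = 0.493426
  y ← -1.100000 + (0.28/2)·(0.310000 + 0.493426) = -0.987520
y(0.38) ≈ -0.9875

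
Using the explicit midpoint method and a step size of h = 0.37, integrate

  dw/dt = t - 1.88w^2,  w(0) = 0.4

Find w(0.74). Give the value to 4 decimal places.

Midpoint: k1 = f(t_n, w_n); k2 = f(t_n + h/2, w_n + (h/2)·k1); w_{n+1} = w_n + h·k2.
t=0.000000, w=0.400000:
  k1 = f(0.000000, 0.400000) = -0.300800
  k2 = f(0.185000, 0.344352) = -0.037927
  w ← 0.400000 + 0.37·(-0.037927) = 0.385967
t=0.370000, w=0.385967:
  k1 = f(0.370000, 0.385967) = 0.089936
  k2 = f(0.555000, 0.402605) = 0.250269
  w ← 0.385967 + 0.37·0.250269 = 0.478567
w(0.74) ≈ 0.4786

0.4786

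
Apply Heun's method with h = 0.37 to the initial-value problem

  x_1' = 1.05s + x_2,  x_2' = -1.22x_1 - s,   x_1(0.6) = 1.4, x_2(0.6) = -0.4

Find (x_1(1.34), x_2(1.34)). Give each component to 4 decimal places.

Heun on (x_1,x_2): k1 = f(s_n, state_n); k2 = f(s_n + h, state_n + h·k1); state_{n+1} = state_n + (h/2)·(k1 + k2).
0.600000: (1.400000, -0.400000)
  k1 = (0.230000, -2.308000)
  predictor → (1.485100, -1.253960)
  k2 = (-0.235460, -2.781822)
  → (1.398990, -1.341617)
0.970000: (1.398990, -1.341617)
  k1 = (-0.323117, -2.676768)
  predictor → (1.279437, -2.332021)
  k2 = (-0.925021, -2.900913)
  → (1.168084, -2.373488)
(x_1(1.34), x_2(1.34)) ≈ (1.1681, -2.3735)

1.1681, -2.3735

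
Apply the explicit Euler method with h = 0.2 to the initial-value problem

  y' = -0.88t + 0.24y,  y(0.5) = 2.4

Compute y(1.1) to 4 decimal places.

Euler: y_{n+1} = y_n + h·f(t_n, y_n).
t=0.500000, y=2.400000: f=0.136000 → y ← 2.400000 + 0.2·0.136000 = 2.427200
t=0.700000, y=2.427200: f=-0.033472 → y ← 2.427200 + 0.2·(-0.033472) = 2.420506
t=0.900000, y=2.420506: f=-0.211079 → y ← 2.420506 + 0.2·(-0.211079) = 2.378290
y(1.1) ≈ 2.3783

2.3783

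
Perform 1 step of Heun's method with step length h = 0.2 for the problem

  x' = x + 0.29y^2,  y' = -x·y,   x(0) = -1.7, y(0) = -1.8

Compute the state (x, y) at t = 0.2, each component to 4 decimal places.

-1.7925, -2.5527

Heun on (x,y): k1 = f(t_n, state_n); k2 = f(t_n + h, state_n + h·k1); state_{n+1} = state_n + (h/2)·(k1 + k2).
0.000000: (-1.700000, -1.800000)
  k1 = (-0.760400, -3.060000)
  predictor → (-1.852080, -2.412000)
  k2 = (-0.164934, -4.467217)
  → (-1.792533, -2.552722)
(x(0.2), y(0.2)) ≈ (-1.7925, -2.5527)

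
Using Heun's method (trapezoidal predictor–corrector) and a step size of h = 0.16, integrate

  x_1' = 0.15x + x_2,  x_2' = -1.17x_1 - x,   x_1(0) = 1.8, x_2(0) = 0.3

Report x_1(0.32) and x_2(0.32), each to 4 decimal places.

1.7907, -0.4335

Heun on (x_1,x_2): k1 = f(x_n, state_n); k2 = f(x_n + h, state_n + h·k1); state_{n+1} = state_n + (h/2)·(k1 + k2).
0.000000: (1.800000, 0.300000)
  k1 = (0.300000, -2.106000)
  predictor → (1.848000, -0.036960)
  k2 = (-0.012960, -2.322160)
  → (1.822963, -0.054253)
0.160000: (1.822963, -0.054253)
  k1 = (-0.030253, -2.292867)
  predictor → (1.818123, -0.421112)
  k2 = (-0.373112, -2.447204)
  → (1.790694, -0.433458)
(x_1(0.32), x_2(0.32)) ≈ (1.7907, -0.4335)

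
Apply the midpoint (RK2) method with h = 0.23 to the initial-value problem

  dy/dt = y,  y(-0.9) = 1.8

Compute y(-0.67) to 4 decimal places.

2.2616

Midpoint: k1 = f(t_n, y_n); k2 = f(t_n + h/2, y_n + (h/2)·k1); y_{n+1} = y_n + h·k2.
t=-0.900000, y=1.800000:
  k1 = f(-0.900000, 1.800000) = 1.800000
  k2 = f(-0.785000, 2.007000) = 2.007000
  y ← 1.800000 + 0.23·2.007000 = 2.261610
y(-0.67) ≈ 2.2616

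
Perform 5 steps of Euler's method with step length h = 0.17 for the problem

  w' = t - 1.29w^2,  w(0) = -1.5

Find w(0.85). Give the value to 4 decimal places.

-26.5449

Euler: w_{n+1} = w_n + h·f(t_n, w_n).
t=0.000000, w=-1.500000: f=-2.902500 → w ← -1.500000 + 0.17·(-2.902500) = -1.993425
t=0.170000, w=-1.993425: f=-4.956129 → w ← -1.993425 + 0.17·(-4.956129) = -2.835967
t=0.340000, w=-2.835967: f=-10.035094 → w ← -2.835967 + 0.17·(-10.035094) = -4.541933
t=0.510000, w=-4.541933: f=-26.101608 → w ← -4.541933 + 0.17·(-26.101608) = -8.979206
t=0.680000, w=-8.979206: f=-103.327725 → w ← -8.979206 + 0.17·(-103.327725) = -26.544919
w(0.85) ≈ -26.5449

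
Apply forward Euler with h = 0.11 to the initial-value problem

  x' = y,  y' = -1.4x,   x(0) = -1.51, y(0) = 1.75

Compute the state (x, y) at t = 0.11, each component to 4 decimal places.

-1.3175, 1.9825

Euler on (x,y): x_{n+1} = x_n + h·x', y_{n+1} = y_n + h·y'.
0.000000: (-1.510000, 1.750000); f=(1.750000, 2.114000) → (-1.317500, 1.982540)
(x(0.11), y(0.11)) ≈ (-1.3175, 1.9825)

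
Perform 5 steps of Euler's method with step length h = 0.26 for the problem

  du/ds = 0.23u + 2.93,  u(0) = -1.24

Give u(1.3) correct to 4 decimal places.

2.6348

Euler: u_{n+1} = u_n + h·f(s_n, u_n).
s=0.000000, u=-1.240000: f=2.644800 → u ← -1.240000 + 0.26·2.644800 = -0.552352
s=0.260000, u=-0.552352: f=2.802959 → u ← -0.552352 + 0.26·2.802959 = 0.176417
s=0.520000, u=0.176417: f=2.970576 → u ← 0.176417 + 0.26·2.970576 = 0.948767
s=0.780000, u=0.948767: f=3.148216 → u ← 0.948767 + 0.26·3.148216 = 1.767303
s=1.040000, u=1.767303: f=3.336480 → u ← 1.767303 + 0.26·3.336480 = 2.634788
u(1.3) ≈ 2.6348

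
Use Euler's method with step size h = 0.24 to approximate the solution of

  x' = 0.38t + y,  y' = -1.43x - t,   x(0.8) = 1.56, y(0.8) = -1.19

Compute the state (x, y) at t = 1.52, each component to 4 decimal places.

0.4677, -3.2736

Euler on (x,y): x_{n+1} = x_n + h·x', y_{n+1} = y_n + h·y'.
0.800000: (1.560000, -1.190000); f=(-0.886000, -3.030800) → (1.347360, -1.917392)
1.040000: (1.347360, -1.917392); f=(-1.522192, -2.966725) → (0.982034, -2.629406)
1.280000: (0.982034, -2.629406); f=(-2.143006, -2.684309) → (0.467712, -3.273640)
(x(1.52), y(1.52)) ≈ (0.4677, -3.2736)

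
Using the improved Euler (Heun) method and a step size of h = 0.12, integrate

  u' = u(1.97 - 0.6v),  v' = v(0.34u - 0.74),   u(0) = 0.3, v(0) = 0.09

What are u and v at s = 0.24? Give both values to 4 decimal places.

Heun on (u,v): k1 = f(s_n, state_n); k2 = f(s_n + h, state_n + h·k1); state_{n+1} = state_n + (h/2)·(k1 + k2).
0.000000: (0.300000, 0.090000)
  k1 = (0.574800, -0.057420)
  predictor → (0.368976, 0.083110)
  k2 = (0.708483, -0.051075)
  → (0.376997, 0.083490)
0.120000: (0.376997, 0.083490)
  k1 = (0.723799, -0.051081)
  predictor → (0.463853, 0.077361)
  k2 = (0.892260, -0.045046)
  → (0.473961, 0.077723)
(u(0.24), v(0.24)) ≈ (0.4740, 0.0777)

0.4740, 0.0777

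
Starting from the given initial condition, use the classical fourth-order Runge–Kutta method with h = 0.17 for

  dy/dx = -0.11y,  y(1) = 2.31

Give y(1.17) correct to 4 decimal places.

RK4: k1 = f(x_n, y_n); k2 = f(x_n + h/2, y_n + (h/2)·k1); k3 = f(x_n + h/2, y_n + (h/2)·k2); k4 = f(x_n + h, y_n + h·k3); y_{n+1} = y_n + (h/6)·(k1 + 2k2 + 2k3 + k4).
x=1.000000, y=2.310000:
  k1 = f(1.000000, 2.310000) = -0.254100
  k2 = f(1.085000, 2.288401) = -0.251724
  k3 = f(1.085000, 2.288603) = -0.251746
  k4 = f(1.170000, 2.267203) = -0.249392
  y ← 2.310000 + (0.17/6)·(k1 + 2k2 + 2k3 + k4) = 2.267204
y(1.17) ≈ 2.2672

2.2672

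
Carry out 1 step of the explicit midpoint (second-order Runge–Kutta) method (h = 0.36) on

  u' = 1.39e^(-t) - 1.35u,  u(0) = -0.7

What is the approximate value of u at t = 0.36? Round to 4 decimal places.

Midpoint: k1 = f(t_n, u_n); k2 = f(t_n + h/2, u_n + (h/2)·k1); u_{n+1} = u_n + h·k2.
t=0.000000, u=-0.700000:
  k1 = f(0.000000, -0.700000) = 2.335000
  k2 = f(0.180000, -0.279700) = 1.538621
  u ← -0.700000 + 0.36·1.538621 = -0.146097
u(0.36) ≈ -0.1461

-0.1461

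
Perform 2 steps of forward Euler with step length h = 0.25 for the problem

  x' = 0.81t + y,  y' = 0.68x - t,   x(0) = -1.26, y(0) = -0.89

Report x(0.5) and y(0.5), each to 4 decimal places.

-1.7079, -1.4187

Euler on (x,y): x_{n+1} = x_n + h·x', y_{n+1} = y_n + h·y'.
0.000000: (-1.260000, -0.890000); f=(-0.890000, -0.856800) → (-1.482500, -1.104200)
0.250000: (-1.482500, -1.104200); f=(-0.901700, -1.258100) → (-1.707925, -1.418725)
(x(0.5), y(0.5)) ≈ (-1.7079, -1.4187)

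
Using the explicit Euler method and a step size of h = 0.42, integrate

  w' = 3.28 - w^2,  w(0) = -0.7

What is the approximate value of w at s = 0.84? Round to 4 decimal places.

1.7559

Euler: w_{n+1} = w_n + h·f(s_n, w_n).
s=0.000000, w=-0.700000: f=2.790000 → w ← -0.700000 + 0.42·2.790000 = 0.471800
s=0.420000, w=0.471800: f=3.057405 → w ← 0.471800 + 0.42·3.057405 = 1.755910
w(0.84) ≈ 1.7559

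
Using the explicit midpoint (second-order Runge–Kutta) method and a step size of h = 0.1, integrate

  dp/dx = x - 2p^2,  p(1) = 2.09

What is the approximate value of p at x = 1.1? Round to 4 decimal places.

Midpoint: k1 = f(x_n, p_n); k2 = f(x_n + h/2, p_n + (h/2)·k1); p_{n+1} = p_n + h·k2.
x=1.000000, p=2.090000:
  k1 = f(1.000000, 2.090000) = -7.736200
  k2 = f(1.050000, 1.703190) = -4.751712
  p ← 2.090000 + 0.1·(-4.751712) = 1.614829
p(1.1) ≈ 1.6148

1.6148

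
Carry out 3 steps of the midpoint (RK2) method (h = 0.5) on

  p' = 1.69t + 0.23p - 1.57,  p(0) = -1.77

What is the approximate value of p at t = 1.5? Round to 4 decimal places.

-3.1944

Midpoint: k1 = f(t_n, p_n); k2 = f(t_n + h/2, p_n + (h/2)·k1); p_{n+1} = p_n + h·k2.
t=0.000000, p=-1.770000:
  k1 = f(0.000000, -1.770000) = -1.977100
  k2 = f(0.250000, -2.264275) = -1.668283
  p ← -1.770000 + 0.5·(-1.668283) = -2.604142
t=0.500000, p=-2.604142:
  k1 = f(0.500000, -2.604142) = -1.323953
  k2 = f(0.750000, -2.935130) = -0.977580
  p ← -2.604142 + 0.5·(-0.977580) = -3.092932
t=1.000000, p=-3.092932:
  k1 = f(1.000000, -3.092932) = -0.591374
  k2 = f(1.250000, -3.240775) = -0.202878
  p ← -3.092932 + 0.5·(-0.202878) = -3.194371
p(1.5) ≈ -3.1944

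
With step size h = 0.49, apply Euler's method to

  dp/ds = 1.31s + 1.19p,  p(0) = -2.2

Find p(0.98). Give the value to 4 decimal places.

-5.1991

Euler: p_{n+1} = p_n + h·f(s_n, p_n).
s=0.000000, p=-2.200000: f=-2.618000 → p ← -2.200000 + 0.49·(-2.618000) = -3.482820
s=0.490000, p=-3.482820: f=-3.502656 → p ← -3.482820 + 0.49·(-3.502656) = -5.199121
p(0.98) ≈ -5.1991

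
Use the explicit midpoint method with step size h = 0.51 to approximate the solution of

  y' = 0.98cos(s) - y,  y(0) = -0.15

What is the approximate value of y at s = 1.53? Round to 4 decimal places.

Midpoint: k1 = f(s_n, y_n); k2 = f(s_n + h/2, y_n + (h/2)·k1); y_{n+1} = y_n + h·k2.
s=0.000000, y=-0.150000:
  k1 = f(0.000000, -0.150000) = 1.130000
  k2 = f(0.255000, 0.138150) = 0.810160
  y ← -0.150000 + 0.51·0.810160 = 0.263182
s=0.510000, y=0.263182:
  k1 = f(0.510000, 0.263182) = 0.592108
  k2 = f(0.765000, 0.414169) = 0.292786
  y ← 0.263182 + 0.51·0.292786 = 0.412502
s=1.020000, y=0.412502:
  k1 = f(1.020000, 0.412502) = 0.100396
  k2 = f(1.275000, 0.438103) = -0.152432
  y ← 0.412502 + 0.51·(-0.152432) = 0.334762
y(1.53) ≈ 0.3348

0.3348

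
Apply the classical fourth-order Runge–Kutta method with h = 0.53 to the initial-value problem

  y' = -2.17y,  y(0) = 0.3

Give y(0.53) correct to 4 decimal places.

0.0992

RK4: k1 = f(x_n, y_n); k2 = f(x_n + h/2, y_n + (h/2)·k1); k3 = f(x_n + h/2, y_n + (h/2)·k2); k4 = f(x_n + h, y_n + h·k3); y_{n+1} = y_n + (h/6)·(k1 + 2k2 + 2k3 + k4).
x=0.000000, y=0.300000:
  k1 = f(0.000000, 0.300000) = -0.651000
  k2 = f(0.265000, 0.127485) = -0.276642
  k3 = f(0.265000, 0.226690) = -0.491917
  k4 = f(0.530000, 0.039284) = -0.085247
  y ← 0.300000 + (0.53/6)·(k1 + 2k2 + 2k3 + k4) = 0.099186
y(0.53) ≈ 0.0992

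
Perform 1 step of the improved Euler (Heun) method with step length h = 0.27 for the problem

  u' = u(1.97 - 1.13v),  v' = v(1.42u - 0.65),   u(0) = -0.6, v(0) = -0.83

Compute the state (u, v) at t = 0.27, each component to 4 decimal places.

Heun on (u,v): k1 = f(t_n, state_n); k2 = f(t_n + h, state_n + h·k1); state_{n+1} = state_n + (h/2)·(k1 + k2).
0.000000: (-0.600000, -0.830000)
  k1 = (-1.744740, 1.246660)
  predictor → (-1.071080, -0.493402)
  k2 = (-2.707201, 1.071142)
  → (-1.201012, -0.517097)
(u(0.27), v(0.27)) ≈ (-1.2010, -0.5171)

-1.2010, -0.5171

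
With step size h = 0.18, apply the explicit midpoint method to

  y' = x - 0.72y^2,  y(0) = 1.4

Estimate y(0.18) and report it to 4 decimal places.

Midpoint: k1 = f(x_n, y_n); k2 = f(x_n + h/2, y_n + (h/2)·k1); y_{n+1} = y_n + h·k2.
x=0.000000, y=1.400000:
  k1 = f(0.000000, 1.400000) = -1.411200
  k2 = f(0.090000, 1.272992) = -1.076766
  y ← 1.400000 + 0.18·(-1.076766) = 1.206182
y(0.18) ≈ 1.2062

1.2062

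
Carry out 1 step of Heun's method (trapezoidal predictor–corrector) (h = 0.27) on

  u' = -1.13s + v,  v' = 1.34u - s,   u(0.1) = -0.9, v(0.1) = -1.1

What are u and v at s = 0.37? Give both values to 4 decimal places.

Heun on (u,v): k1 = f(s_n, state_n); k2 = f(s_n + h, state_n + h·k1); state_{n+1} = state_n + (h/2)·(k1 + k2).
0.100000: (-0.900000, -1.100000)
  k1 = (-1.213000, -1.306000)
  predictor → (-1.227510, -1.452620)
  k2 = (-1.870720, -2.014863)
  → (-1.316302, -1.548317)
(u(0.37), v(0.37)) ≈ (-1.3163, -1.5483)

-1.3163, -1.5483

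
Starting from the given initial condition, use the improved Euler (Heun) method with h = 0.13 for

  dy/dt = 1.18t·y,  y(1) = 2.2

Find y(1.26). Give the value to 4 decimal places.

Heun: k1 = f(t_n, y_n); k2 = f(t_n + h, y_n + h·k1); y_{n+1} = y_n + (h/2)·(k1 + k2).
t=1.000000, y=2.200000:
  k1 = f(1.000000, 2.200000) = 2.596000
  k2 = f(1.130000, 2.537480) = 3.383476
  y ← 2.200000 + (0.13/2)·(2.596000 + 3.383476) = 2.588666
t=1.130000, y=2.588666:
  k1 = f(1.130000, 2.588666) = 3.451727
  k2 = f(1.260000, 3.037390) = 4.515992
  y ← 2.588666 + (0.13/2)·(3.451727 + 4.515992) = 3.106568
y(1.26) ≈ 3.1066

3.1066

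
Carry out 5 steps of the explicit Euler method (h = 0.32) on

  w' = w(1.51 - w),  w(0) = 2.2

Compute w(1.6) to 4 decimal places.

1.5215

Euler: w_{n+1} = w_n + h·f(t_n, w_n).
t=0.000000, w=2.200000: f=-1.518000 → w ← 2.200000 + 0.32·(-1.518000) = 1.714240
t=0.320000, w=1.714240: f=-0.350116 → w ← 1.714240 + 0.32·(-0.350116) = 1.602203
t=0.640000, w=1.602203: f=-0.147728 → w ← 1.602203 + 0.32·(-0.147728) = 1.554930
t=0.960000, w=1.554930: f=-0.069863 → w ← 1.554930 + 0.32·(-0.069863) = 1.532574
t=1.280000, w=1.532574: f=-0.034596 → w ← 1.532574 + 0.32·(-0.034596) = 1.521503
w(1.6) ≈ 1.5215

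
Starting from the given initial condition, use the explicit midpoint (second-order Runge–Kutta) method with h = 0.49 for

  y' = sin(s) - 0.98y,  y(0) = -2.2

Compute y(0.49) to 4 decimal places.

-1.2784

Midpoint: k1 = f(s_n, y_n); k2 = f(s_n + h/2, y_n + (h/2)·k1); y_{n+1} = y_n + h·k2.
s=0.000000, y=-2.200000:
  k1 = f(0.000000, -2.200000) = 2.156000
  k2 = f(0.245000, -1.671780) = 1.880901
  y ← -2.200000 + 0.49·1.880901 = -1.278359
y(0.49) ≈ -1.2784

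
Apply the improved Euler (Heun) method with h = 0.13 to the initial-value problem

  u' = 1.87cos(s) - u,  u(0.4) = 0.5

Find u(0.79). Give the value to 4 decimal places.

Heun: k1 = f(s_n, u_n); k2 = f(s_n + h, u_n + h·k1); u_{n+1} = u_n + (h/2)·(k1 + k2).
s=0.400000, u=0.500000:
  k1 = f(0.400000, 0.500000) = 1.222384
  k2 = f(0.530000, 0.658910) = 0.954539
  u ← 0.500000 + (0.13/2)·(1.222384 + 0.954539) = 0.641500
s=0.530000, u=0.641500:
  k1 = f(0.530000, 0.641500) = 0.971949
  k2 = f(0.660000, 0.767853) = 0.709432
  u ← 0.641500 + (0.13/2)·(0.971949 + 0.709432) = 0.750790
s=0.660000, u=0.750790:
  k1 = f(0.660000, 0.750790) = 0.726496
  k2 = f(0.790000, 0.845234) = 0.470957
  u ← 0.750790 + (0.13/2)·(0.726496 + 0.470957) = 0.828624
u(0.79) ≈ 0.8286

0.8286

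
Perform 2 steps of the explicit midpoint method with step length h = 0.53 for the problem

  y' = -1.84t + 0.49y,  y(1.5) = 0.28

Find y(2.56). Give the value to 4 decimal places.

Midpoint: k1 = f(t_n, y_n); k2 = f(t_n + h/2, y_n + (h/2)·k1); y_{n+1} = y_n + h·k2.
t=1.500000, y=0.280000:
  k1 = f(1.500000, 0.280000) = -2.622800
  k2 = f(1.765000, -0.415042) = -3.450971
  y ← 0.280000 + 0.53·(-3.450971) = -1.549014
t=2.030000, y=-1.549014:
  k1 = f(2.030000, -1.549014) = -4.494217
  k2 = f(2.295000, -2.739982) = -5.565391
  y ← -1.549014 + 0.53·(-5.565391) = -4.498672
y(2.56) ≈ -4.4987

-4.4987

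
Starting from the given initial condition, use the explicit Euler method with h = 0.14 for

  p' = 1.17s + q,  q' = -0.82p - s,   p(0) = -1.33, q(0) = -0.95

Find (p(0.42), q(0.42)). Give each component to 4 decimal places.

Euler on (p,q): p_{n+1} = p_n + h·p', q_{n+1} = q_n + h·q'.
0.000000: (-1.330000, -0.950000); f=(-0.950000, 1.090600) → (-1.463000, -0.797316)
0.140000: (-1.463000, -0.797316); f=(-0.633516, 1.059660) → (-1.551692, -0.648964)
0.280000: (-1.551692, -0.648964); f=(-0.321364, 0.992388) → (-1.596683, -0.510029)
(p(0.42), q(0.42)) ≈ (-1.5967, -0.5100)

-1.5967, -0.5100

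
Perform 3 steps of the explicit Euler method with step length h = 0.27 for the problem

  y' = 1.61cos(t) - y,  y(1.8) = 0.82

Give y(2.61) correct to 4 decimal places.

-0.1879

Euler: y_{n+1} = y_n + h·f(t_n, y_n).
t=1.800000, y=0.820000: f=-1.185795 → y ← 0.820000 + 0.27·(-1.185795) = 0.499835
t=2.070000, y=0.499835: f=-1.270585 → y ← 0.499835 + 0.27·(-1.270585) = 0.156777
t=2.340000, y=0.156777: f=-1.276634 → y ← 0.156777 + 0.27·(-1.276634) = -0.187914
y(2.61) ≈ -0.1879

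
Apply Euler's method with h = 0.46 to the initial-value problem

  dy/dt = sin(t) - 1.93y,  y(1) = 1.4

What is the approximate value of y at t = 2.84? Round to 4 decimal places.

Euler: y_{n+1} = y_n + h·f(t_n, y_n).
t=1.000000, y=1.400000: f=-1.860529 → y ← 1.400000 + 0.46·(-1.860529) = 0.544157
t=1.460000, y=0.544157: f=-0.056354 → y ← 0.544157 + 0.46·(-0.056354) = 0.518234
t=1.920000, y=0.518234: f=-0.060546 → y ← 0.518234 + 0.46·(-0.060546) = 0.490383
t=2.380000, y=0.490383: f=-0.256364 → y ← 0.490383 + 0.46·(-0.256364) = 0.372455
y(2.84) ≈ 0.3725

0.3725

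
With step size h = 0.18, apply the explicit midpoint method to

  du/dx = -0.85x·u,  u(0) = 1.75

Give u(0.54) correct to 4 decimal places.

Midpoint: k1 = f(x_n, u_n); k2 = f(x_n + h/2, u_n + (h/2)·k1); u_{n+1} = u_n + h·k2.
x=0.000000, u=1.750000:
  k1 = f(0.000000, 1.750000) = 0.000000
  k2 = f(0.090000, 1.750000) = -0.133875
  u ← 1.750000 + 0.18·(-0.133875) = 1.725902
x=0.180000, u=1.725902:
  k1 = f(0.180000, 1.725902) = -0.264063
  k2 = f(0.270000, 1.702137) = -0.390640
  u ← 1.725902 + 0.18·(-0.390640) = 1.655587
x=0.360000, u=1.655587:
  k1 = f(0.360000, 1.655587) = -0.506610
  k2 = f(0.450000, 1.609992) = -0.615822
  u ← 1.655587 + 0.18·(-0.615822) = 1.544739
u(0.54) ≈ 1.5447

1.5447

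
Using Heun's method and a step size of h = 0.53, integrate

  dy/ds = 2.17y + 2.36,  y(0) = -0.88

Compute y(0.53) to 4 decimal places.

-0.5040

Heun: k1 = f(s_n, y_n); k2 = f(s_n + h, y_n + h·k1); y_{n+1} = y_n + (h/2)·(k1 + k2).
s=0.000000, y=-0.880000:
  k1 = f(0.000000, -0.880000) = 0.450400
  k2 = f(0.530000, -0.641288) = 0.968405
  y ← -0.880000 + (0.53/2)·(0.450400 + 0.968405) = -0.504017
y(0.53) ≈ -0.5040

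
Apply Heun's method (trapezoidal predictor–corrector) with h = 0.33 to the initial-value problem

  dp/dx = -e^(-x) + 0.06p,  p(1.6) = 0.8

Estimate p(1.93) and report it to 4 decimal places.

Heun: k1 = f(x_n, p_n); k2 = f(x_n + h, p_n + h·k1); p_{n+1} = p_n + (h/2)·(k1 + k2).
x=1.600000, p=0.800000:
  k1 = f(1.600000, 0.800000) = -0.153897
  k2 = f(1.930000, 0.749214) = -0.100195
  p ← 0.800000 + (0.33/2)·(-0.153897 + (-0.100195)) = 0.758075
p(1.93) ≈ 0.7581

0.7581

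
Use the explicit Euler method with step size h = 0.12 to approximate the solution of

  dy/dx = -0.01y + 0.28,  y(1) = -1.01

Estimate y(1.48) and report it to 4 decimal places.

-0.8710

Euler: y_{n+1} = y_n + h·f(x_n, y_n).
x=1.000000, y=-1.010000: f=0.290100 → y ← -1.010000 + 0.12·0.290100 = -0.975188
x=1.120000, y=-0.975188: f=0.289752 → y ← -0.975188 + 0.12·0.289752 = -0.940418
x=1.240000, y=-0.940418: f=0.289404 → y ← -0.940418 + 0.12·0.289404 = -0.905689
x=1.360000, y=-0.905689: f=0.289057 → y ← -0.905689 + 0.12·0.289057 = -0.871002
y(1.48) ≈ -0.8710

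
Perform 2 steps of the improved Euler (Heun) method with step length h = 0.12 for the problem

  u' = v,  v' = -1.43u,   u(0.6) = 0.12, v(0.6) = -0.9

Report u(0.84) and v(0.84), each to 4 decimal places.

Heun on (u,v): k1 = f(x_n, state_n); k2 = f(x_n + h, state_n + h·k1); state_{n+1} = state_n + (h/2)·(k1 + k2).
0.600000: (0.120000, -0.900000)
  k1 = (-0.900000, -0.171600)
  predictor → (0.012000, -0.920592)
  k2 = (-0.920592, -0.017160)
  → (0.010764, -0.911326)
0.720000: (0.010764, -0.911326)
  k1 = (-0.911326, -0.015393)
  predictor → (-0.098595, -0.913173)
  k2 = (-0.913173, 0.140990)
  → (-0.098705, -0.903790)
(u(0.84), v(0.84)) ≈ (-0.0987, -0.9038)

-0.0987, -0.9038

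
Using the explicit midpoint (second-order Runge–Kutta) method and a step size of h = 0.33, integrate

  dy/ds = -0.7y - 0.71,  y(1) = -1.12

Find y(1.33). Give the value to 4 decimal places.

Midpoint: k1 = f(s_n, y_n); k2 = f(s_n + h/2, y_n + (h/2)·k1); y_{n+1} = y_n + h·k2.
s=1.000000, y=-1.120000:
  k1 = f(1.000000, -1.120000) = 0.074000
  k2 = f(1.165000, -1.107790) = 0.065453
  y ← -1.120000 + 0.33·0.065453 = -1.098401
y(1.33) ≈ -1.0984

-1.0984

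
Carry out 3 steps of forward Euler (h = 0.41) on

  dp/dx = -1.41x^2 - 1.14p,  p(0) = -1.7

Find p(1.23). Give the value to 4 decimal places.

Euler: p_{n+1} = p_n + h·f(x_n, p_n).
x=0.000000, p=-1.700000: f=1.938000 → p ← -1.700000 + 0.41·1.938000 = -0.905420
x=0.410000, p=-0.905420: f=0.795158 → p ← -0.905420 + 0.41·0.795158 = -0.579405
x=0.820000, p=-0.579405: f=-0.287562 → p ← -0.579405 + 0.41·(-0.287562) = -0.697306
p(1.23) ≈ -0.6973

-0.6973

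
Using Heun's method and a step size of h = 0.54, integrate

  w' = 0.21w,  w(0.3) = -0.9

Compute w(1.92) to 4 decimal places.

-1.2639

Heun: k1 = f(t_n, w_n); k2 = f(t_n + h, w_n + h·k1); w_{n+1} = w_n + (h/2)·(k1 + k2).
t=0.300000, w=-0.900000:
  k1 = f(0.300000, -0.900000) = -0.189000
  k2 = f(0.840000, -1.002060) = -0.210433
  w ← -0.900000 + (0.54/2)·(-0.189000 + (-0.210433)) = -1.007847
t=0.840000, w=-1.007847:
  k1 = f(0.840000, -1.007847) = -0.211648
  k2 = f(1.380000, -1.122137) = -0.235649
  w ← -1.007847 + (0.54/2)·(-0.211648 + (-0.235649)) = -1.128617
t=1.380000, w=-1.128617:
  k1 = f(1.380000, -1.128617) = -0.237010
  k2 = f(1.920000, -1.256602) = -0.263886
  w ← -1.128617 + (0.54/2)·(-0.237010 + (-0.263886)) = -1.263859
w(1.92) ≈ -1.2639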